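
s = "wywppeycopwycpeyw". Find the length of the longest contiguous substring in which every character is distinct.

6

[w] len 1
[w, y] len 2
[y, w] len 2
[y, w, p] len 3
[p] len 1
[p, e] len 2
[p, e, y] len 3
[p, e, y, c] len 4
[p, e, y, c, o] len 5
[e, y, c, o, p] len 5
[e, y, c, o, p, w] len 6
[c, o, p, w, y] len 5
[o, p, w, y, c] len 5
[w, y, c, p] len 4
[w, y, c, p, e] len 5
[c, p, e, y] len 4
[c, p, e, y, w] len 5
Longest all-distinct length: 6.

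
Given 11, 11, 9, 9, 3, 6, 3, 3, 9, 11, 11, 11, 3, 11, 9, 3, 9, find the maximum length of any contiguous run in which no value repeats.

[11] len 1
[11] len 1
[11, 9] len 2
[9] len 1
[9, 3] len 2
[9, 3, 6] len 3
[6, 3] len 2
[3] len 1
[3, 9] len 2
[3, 9, 11] len 3
[11] len 1
[11] len 1
[11, 3] len 2
[3, 11] len 2
[3, 11, 9] len 3
[11, 9, 3] len 3
[3, 9] len 2
Longest all-distinct length: 3.

3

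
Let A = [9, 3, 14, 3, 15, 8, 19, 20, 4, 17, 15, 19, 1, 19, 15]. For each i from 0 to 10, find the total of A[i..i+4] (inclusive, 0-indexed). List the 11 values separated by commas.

44, 43, 59, 65, 66, 68, 75, 75, 56, 71, 69

9 3 14 3 15 → sum 44
3 14 3 15 8 → sum 43
14 3 15 8 19 → sum 59
3 15 8 19 20 → sum 65
15 8 19 20 4 → sum 66
8 19 20 4 17 → sum 68
19 20 4 17 15 → sum 75
20 4 17 15 19 → sum 75
4 17 15 19 1 → sum 56
17 15 19 1 19 → sum 71
15 19 1 19 15 → sum 69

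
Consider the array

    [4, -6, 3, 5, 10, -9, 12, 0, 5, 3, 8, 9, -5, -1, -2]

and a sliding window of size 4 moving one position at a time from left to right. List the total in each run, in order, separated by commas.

6, 12, 9, 18, 13, 8, 20, 16, 25, 15, 11, 1

(4, -6, 3, 5) → sum 6
(-6, 3, 5, 10) → sum 12
(3, 5, 10, -9) → sum 9
(5, 10, -9, 12) → sum 18
(10, -9, 12, 0) → sum 13
(-9, 12, 0, 5) → sum 8
(12, 0, 5, 3) → sum 20
(0, 5, 3, 8) → sum 16
(5, 3, 8, 9) → sum 25
(3, 8, 9, -5) → sum 15
(8, 9, -5, -1) → sum 11
(9, -5, -1, -2) → sum 1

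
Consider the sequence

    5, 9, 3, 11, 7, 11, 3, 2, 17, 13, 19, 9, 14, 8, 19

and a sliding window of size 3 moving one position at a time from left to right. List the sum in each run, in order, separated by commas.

17, 23, 21, 29, 21, 16, 22, 32, 49, 41, 42, 31, 41

Sliding a size-3 window across the 15 values:
5 9 3 → sum 17
9 3 11 → sum 23
3 11 7 → sum 21
11 7 11 → sum 29
7 11 3 → sum 21
11 3 2 → sum 16
3 2 17 → sum 22
2 17 13 → sum 32
17 13 19 → sum 49
13 19 9 → sum 41
19 9 14 → sum 42
9 14 8 → sum 31
14 8 19 → sum 41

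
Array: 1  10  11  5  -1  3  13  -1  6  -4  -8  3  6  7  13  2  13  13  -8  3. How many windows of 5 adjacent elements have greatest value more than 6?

14

(1, 10, 11, 5, -1) → max 11  > 6 ✓
(10, 11, 5, -1, 3) → max 11  > 6 ✓
(11, 5, -1, 3, 13) → max 13  > 6 ✓
(5, -1, 3, 13, -1) → max 13  > 6 ✓
(-1, 3, 13, -1, 6) → max 13  > 6 ✓
(3, 13, -1, 6, -4) → max 13  > 6 ✓
(13, -1, 6, -4, -8) → max 13  > 6 ✓
(-1, 6, -4, -8, 3) → max 6
(6, -4, -8, 3, 6) → max 6
(-4, -8, 3, 6, 7) → max 7  > 6 ✓
(-8, 3, 6, 7, 13) → max 13  > 6 ✓
(3, 6, 7, 13, 2) → max 13  > 6 ✓
(6, 7, 13, 2, 13) → max 13  > 6 ✓
(7, 13, 2, 13, 13) → max 13  > 6 ✓
(13, 2, 13, 13, -8) → max 13  > 6 ✓
(2, 13, 13, -8, 3) → max 13  > 6 ✓
14 windows satisfy the condition.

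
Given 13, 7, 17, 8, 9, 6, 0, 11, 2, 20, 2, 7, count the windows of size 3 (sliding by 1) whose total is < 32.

6

13 7 17 → sum 37
7 17 8 → sum 32
17 8 9 → sum 34
8 9 6 → sum 23  < 32 ✓
9 6 0 → sum 15  < 32 ✓
6 0 11 → sum 17  < 32 ✓
0 11 2 → sum 13  < 32 ✓
11 2 20 → sum 33
2 20 2 → sum 24  < 32 ✓
20 2 7 → sum 29  < 32 ✓
6 windows satisfy the condition.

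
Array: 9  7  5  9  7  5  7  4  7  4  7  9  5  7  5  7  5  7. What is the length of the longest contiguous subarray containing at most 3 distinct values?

add 9: window [9] (1 distinct), len 1
add 7: window [9, 7] (2 distinct), len 2
add 5: window [9, 7, 5] (3 distinct), len 3
add 9: window [9, 7, 5, 9] (3 distinct), len 4
add 7: window [9, 7, 5, 9, 7] (3 distinct), len 5
add 5: window [9, 7, 5, 9, 7, 5] (3 distinct), len 6
add 7: window [9, 7, 5, 9, 7, 5, 7] (3 distinct), len 7
add 4: window [7, 5, 7, 4] (3 distinct), len 4
add 7: window [7, 5, 7, 4, 7] (3 distinct), len 5
add 4: window [7, 5, 7, 4, 7, 4] (3 distinct), len 6
add 7: window [7, 5, 7, 4, 7, 4, 7] (3 distinct), len 7
add 9: window [7, 4, 7, 4, 7, 9] (3 distinct), len 6
add 5: window [7, 9, 5] (3 distinct), len 3
add 7: window [7, 9, 5, 7] (3 distinct), len 4
add 5: window [7, 9, 5, 7, 5] (3 distinct), len 5
add 7: window [7, 9, 5, 7, 5, 7] (3 distinct), len 6
add 5: window [7, 9, 5, 7, 5, 7, 5] (3 distinct), len 7
add 7: window [7, 9, 5, 7, 5, 7, 5, 7] (3 distinct), len 8
Longest length with ≤3 distinct: 8.

8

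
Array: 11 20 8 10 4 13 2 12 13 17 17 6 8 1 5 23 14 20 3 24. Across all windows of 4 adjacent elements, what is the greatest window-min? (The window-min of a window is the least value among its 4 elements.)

12

Window mins for each of the 17 positions:
(11, 20, 8, 10) → min 8
(20, 8, 10, 4) → min 4
(8, 10, 4, 13) → min 4
(10, 4, 13, 2) → min 2
(4, 13, 2, 12) → min 2
(13, 2, 12, 13) → min 2
(2, 12, 13, 17) → min 2
(12, 13, 17, 17) → min 12
(13, 17, 17, 6) → min 6
(17, 17, 6, 8) → min 6
(17, 6, 8, 1) → min 1
(6, 8, 1, 5) → min 1
(8, 1, 5, 23) → min 1
(1, 5, 23, 14) → min 1
(5, 23, 14, 20) → min 5
(23, 14, 20, 3) → min 3
(14, 20, 3, 24) → min 3
Greatest of these is 12.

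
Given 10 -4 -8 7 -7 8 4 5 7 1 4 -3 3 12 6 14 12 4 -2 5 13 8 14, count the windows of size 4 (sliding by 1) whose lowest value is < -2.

9

[10, -4, -8, 7] → min -8  < -2 ✓
[-4, -8, 7, -7] → min -8  < -2 ✓
[-8, 7, -7, 8] → min -8  < -2 ✓
[7, -7, 8, 4] → min -7  < -2 ✓
[-7, 8, 4, 5] → min -7  < -2 ✓
[8, 4, 5, 7] → min 4
[4, 5, 7, 1] → min 1
[5, 7, 1, 4] → min 1
[7, 1, 4, -3] → min -3  < -2 ✓
[1, 4, -3, 3] → min -3  < -2 ✓
[4, -3, 3, 12] → min -3  < -2 ✓
[-3, 3, 12, 6] → min -3  < -2 ✓
[3, 12, 6, 14] → min 3
[12, 6, 14, 12] → min 6
[6, 14, 12, 4] → min 4
[14, 12, 4, -2] → min -2
[12, 4, -2, 5] → min -2
[4, -2, 5, 13] → min -2
[-2, 5, 13, 8] → min -2
[5, 13, 8, 14] → min 5
9 windows satisfy the condition.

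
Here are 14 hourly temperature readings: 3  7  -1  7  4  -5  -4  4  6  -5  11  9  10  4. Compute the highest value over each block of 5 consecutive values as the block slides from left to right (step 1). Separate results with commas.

7, 7, 7, 7, 6, 6, 11, 11, 11, 11

Sliding a size-5 window across the 14 values:
3 7 -1 7 4 → max 7
7 -1 7 4 -5 → max 7
-1 7 4 -5 -4 → max 7
7 4 -5 -4 4 → max 7
4 -5 -4 4 6 → max 6
-5 -4 4 6 -5 → max 6
-4 4 6 -5 11 → max 11
4 6 -5 11 9 → max 11
6 -5 11 9 10 → max 11
-5 11 9 10 4 → max 11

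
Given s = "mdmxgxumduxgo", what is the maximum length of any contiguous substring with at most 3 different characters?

Extend right; when distinct count exceeds 3, shrink from the left:
add m: window [m] (1 distinct), len 1
add d: window [m, d] (2 distinct), len 2
add m: window [m, d, m] (2 distinct), len 3
add x: window [m, d, m, x] (3 distinct), len 4
add g: window [m, x, g] (3 distinct), len 3
add x: window [m, x, g, x] (3 distinct), len 4
add u: window [x, g, x, u] (3 distinct), len 4
add m: window [x, u, m] (3 distinct), len 3
add d: window [u, m, d] (3 distinct), len 3
add u: window [u, m, d, u] (3 distinct), len 4
add x: window [d, u, x] (3 distinct), len 3
add g: window [u, x, g] (3 distinct), len 3
add o: window [x, g, o] (3 distinct), len 3
Longest length with ≤3 distinct: 4.

4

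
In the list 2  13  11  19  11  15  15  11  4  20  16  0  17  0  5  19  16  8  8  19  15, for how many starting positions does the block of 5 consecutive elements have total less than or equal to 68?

2 13 11 19 11 → sum 56  ≤ 68 ✓
13 11 19 11 15 → sum 69
11 19 11 15 15 → sum 71
19 11 15 15 11 → sum 71
11 15 15 11 4 → sum 56  ≤ 68 ✓
15 15 11 4 20 → sum 65  ≤ 68 ✓
15 11 4 20 16 → sum 66  ≤ 68 ✓
11 4 20 16 0 → sum 51  ≤ 68 ✓
4 20 16 0 17 → sum 57  ≤ 68 ✓
20 16 0 17 0 → sum 53  ≤ 68 ✓
16 0 17 0 5 → sum 38  ≤ 68 ✓
0 17 0 5 19 → sum 41  ≤ 68 ✓
17 0 5 19 16 → sum 57  ≤ 68 ✓
0 5 19 16 8 → sum 48  ≤ 68 ✓
5 19 16 8 8 → sum 56  ≤ 68 ✓
19 16 8 8 19 → sum 70
16 8 8 19 15 → sum 66  ≤ 68 ✓
13 windows satisfy the condition.

13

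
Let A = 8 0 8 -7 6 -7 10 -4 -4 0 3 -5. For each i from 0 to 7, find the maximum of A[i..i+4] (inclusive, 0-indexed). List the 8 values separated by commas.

8, 8, 10, 10, 10, 10, 10, 3

Sliding a size-5 window across the 12 values:
(8, 0, 8, -7, 6) → max 8
(0, 8, -7, 6, -7) → max 8
(8, -7, 6, -7, 10) → max 10
(-7, 6, -7, 10, -4) → max 10
(6, -7, 10, -4, -4) → max 10
(-7, 10, -4, -4, 0) → max 10
(10, -4, -4, 0, 3) → max 10
(-4, -4, 0, 3, -5) → max 3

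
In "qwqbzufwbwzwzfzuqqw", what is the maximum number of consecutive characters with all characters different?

6

add q: [q] len 1
add w: [q, w] len 2
add q (repeat q, move left end past it): [w, q] len 2
add b: [w, q, b] len 3
add z: [w, q, b, z] len 4
add u: [w, q, b, z, u] len 5
add f: [w, q, b, z, u, f] len 6
add w (repeat w, move left end past it): [q, b, z, u, f, w] len 6
add b (repeat b, move left end past it): [z, u, f, w, b] len 5
add w (repeat w, move left end past it): [b, w] len 2
add z: [b, w, z] len 3
add w (repeat w, move left end past it): [z, w] len 2
add z (repeat z, move left end past it): [w, z] len 2
add f: [w, z, f] len 3
add z (repeat z, move left end past it): [f, z] len 2
add u: [f, z, u] len 3
add q: [f, z, u, q] len 4
add q (repeat q, move left end past it): [q] len 1
add w: [q, w] len 2
Longest all-distinct length: 6.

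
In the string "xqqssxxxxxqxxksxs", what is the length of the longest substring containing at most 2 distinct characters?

8

[x] 1 distinct, len 1
[x, q] 2 distinct, len 2
[x, q, q] 2 distinct, len 3
[q, q, s] 2 distinct, len 3
[q, q, s, s] 2 distinct, len 4
[s, s, x] 2 distinct, len 3
[s, s, x, x] 2 distinct, len 4
[s, s, x, x, x] 2 distinct, len 5
[s, s, x, x, x, x] 2 distinct, len 6
[s, s, x, x, x, x, x] 2 distinct, len 7
[x, x, x, x, x, q] 2 distinct, len 6
[x, x, x, x, x, q, x] 2 distinct, len 7
[x, x, x, x, x, q, x, x] 2 distinct, len 8
[x, x, k] 2 distinct, len 3
[k, s] 2 distinct, len 2
[s, x] 2 distinct, len 2
[s, x, s] 2 distinct, len 3
Longest length with ≤2 distinct: 8.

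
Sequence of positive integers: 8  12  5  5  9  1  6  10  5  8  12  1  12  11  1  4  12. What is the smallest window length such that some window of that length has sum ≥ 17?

add 8: running sum 8 < 17
add 12: shortest ending here [8, 12] sum 20, len 2
add 5: shortest ending here [12, 5] sum 17, len 2
add 5: shortest ending here [12, 5, 5] sum 22, len 3
add 9: shortest ending here [5, 5, 9] sum 19, len 3
add 1: shortest ending here [5, 5, 9, 1] sum 20, len 4
add 6: shortest ending here [5, 9, 1, 6] sum 21, len 4
add 10: shortest ending here [1, 6, 10] sum 17, len 3
add 5: shortest ending here [6, 10, 5] sum 21, len 3
add 8: shortest ending here [10, 5, 8] sum 23, len 3
add 12: shortest ending here [8, 12] sum 20, len 2
add 1: shortest ending here [8, 12, 1] sum 21, len 3
add 12: shortest ending here [12, 1, 12] sum 25, len 3
add 11: shortest ending here [12, 11] sum 23, len 2
add 1: shortest ending here [12, 11, 1] sum 24, len 3
add 4: shortest ending here [12, 11, 1, 4] sum 28, len 4
add 12: shortest ending here [1, 4, 12] sum 17, len 3
Shortest qualifying length: 2.

2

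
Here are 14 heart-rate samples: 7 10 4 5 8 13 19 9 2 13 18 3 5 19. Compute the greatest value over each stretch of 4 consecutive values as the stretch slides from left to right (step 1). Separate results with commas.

(7, 10, 4, 5) → max 10
(10, 4, 5, 8) → max 10
(4, 5, 8, 13) → max 13
(5, 8, 13, 19) → max 19
(8, 13, 19, 9) → max 19
(13, 19, 9, 2) → max 19
(19, 9, 2, 13) → max 19
(9, 2, 13, 18) → max 18
(2, 13, 18, 3) → max 18
(13, 18, 3, 5) → max 18
(18, 3, 5, 19) → max 19

10, 10, 13, 19, 19, 19, 19, 18, 18, 18, 19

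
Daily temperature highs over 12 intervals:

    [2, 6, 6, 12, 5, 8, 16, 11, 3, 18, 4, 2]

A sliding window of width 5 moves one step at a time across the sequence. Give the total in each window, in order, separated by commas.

2 6 6 12 5 → sum 31
6 6 12 5 8 → sum 37
6 12 5 8 16 → sum 47
12 5 8 16 11 → sum 52
5 8 16 11 3 → sum 43
8 16 11 3 18 → sum 56
16 11 3 18 4 → sum 52
11 3 18 4 2 → sum 38

31, 37, 47, 52, 43, 56, 52, 38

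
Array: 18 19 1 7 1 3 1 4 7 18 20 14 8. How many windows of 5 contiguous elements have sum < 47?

[18, 19, 1, 7, 1] → sum 46  < 47 ✓
[19, 1, 7, 1, 3] → sum 31  < 47 ✓
[1, 7, 1, 3, 1] → sum 13  < 47 ✓
[7, 1, 3, 1, 4] → sum 16  < 47 ✓
[1, 3, 1, 4, 7] → sum 16  < 47 ✓
[3, 1, 4, 7, 18] → sum 33  < 47 ✓
[1, 4, 7, 18, 20] → sum 50
[4, 7, 18, 20, 14] → sum 63
[7, 18, 20, 14, 8] → sum 67
6 windows satisfy the condition.

6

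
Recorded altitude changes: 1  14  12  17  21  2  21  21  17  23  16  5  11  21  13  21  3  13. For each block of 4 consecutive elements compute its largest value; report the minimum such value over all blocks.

17

Each size-4 window and its max:
[1, 14, 12, 17] → max 17
[14, 12, 17, 21] → max 21
[12, 17, 21, 2] → max 21
[17, 21, 2, 21] → max 21
[21, 2, 21, 21] → max 21
[2, 21, 21, 17] → max 21
[21, 21, 17, 23] → max 23
[21, 17, 23, 16] → max 23
[17, 23, 16, 5] → max 23
[23, 16, 5, 11] → max 23
[16, 5, 11, 21] → max 21
[5, 11, 21, 13] → max 21
[11, 21, 13, 21] → max 21
[21, 13, 21, 3] → max 21
[13, 21, 3, 13] → max 21
Minimum of these is 17.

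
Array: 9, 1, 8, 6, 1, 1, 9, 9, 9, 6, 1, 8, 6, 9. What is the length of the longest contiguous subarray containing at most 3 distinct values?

[9] 1 distinct, len 1
[9, 1] 2 distinct, len 2
[9, 1, 8] 3 distinct, len 3
[1, 8, 6] 3 distinct, len 3
[1, 8, 6, 1] 3 distinct, len 4
[1, 8, 6, 1, 1] 3 distinct, len 5
[6, 1, 1, 9] 3 distinct, len 4
[6, 1, 1, 9, 9] 3 distinct, len 5
[6, 1, 1, 9, 9, 9] 3 distinct, len 6
[6, 1, 1, 9, 9, 9, 6] 3 distinct, len 7
[6, 1, 1, 9, 9, 9, 6, 1] 3 distinct, len 8
[6, 1, 8] 3 distinct, len 3
[6, 1, 8, 6] 3 distinct, len 4
[8, 6, 9] 3 distinct, len 3
Longest length with ≤3 distinct: 8.

8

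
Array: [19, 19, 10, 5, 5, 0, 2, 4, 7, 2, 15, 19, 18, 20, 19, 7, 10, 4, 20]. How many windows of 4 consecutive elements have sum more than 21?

19 19 10 5 → sum 53  > 21 ✓
19 10 5 5 → sum 39  > 21 ✓
10 5 5 0 → sum 20
5 5 0 2 → sum 12
5 0 2 4 → sum 11
0 2 4 7 → sum 13
2 4 7 2 → sum 15
4 7 2 15 → sum 28  > 21 ✓
7 2 15 19 → sum 43  > 21 ✓
2 15 19 18 → sum 54  > 21 ✓
15 19 18 20 → sum 72  > 21 ✓
19 18 20 19 → sum 76  > 21 ✓
18 20 19 7 → sum 64  > 21 ✓
20 19 7 10 → sum 56  > 21 ✓
19 7 10 4 → sum 40  > 21 ✓
7 10 4 20 → sum 41  > 21 ✓
11 windows satisfy the condition.

11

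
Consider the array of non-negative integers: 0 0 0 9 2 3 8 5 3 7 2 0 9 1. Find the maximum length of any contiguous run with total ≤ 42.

12

→ 0: sum 0, len 1
→ 0: sum 0, len 2
→ 0: sum 0, len 3
→ 9: sum 9, len 4
→ 2: sum 11, len 5
→ 3: sum 14, len 6
→ 8: sum 22, len 7
→ 5: sum 27, len 8
→ 3: sum 30, len 9
→ 7: sum 37, len 10
→ 2: sum 39, len 11
→ 0: sum 39, len 12
→ 9 (dropped 0, 0, 0, 9): sum 39, len 9
→ 1: sum 40, len 10
Longest length seen: 12.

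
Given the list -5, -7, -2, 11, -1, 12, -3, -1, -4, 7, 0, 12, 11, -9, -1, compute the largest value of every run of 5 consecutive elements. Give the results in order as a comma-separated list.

Sliding a size-5 window across the 15 values:
[-5, -7, -2, 11, -1] → max 11
[-7, -2, 11, -1, 12] → max 12
[-2, 11, -1, 12, -3] → max 12
[11, -1, 12, -3, -1] → max 12
[-1, 12, -3, -1, -4] → max 12
[12, -3, -1, -4, 7] → max 12
[-3, -1, -4, 7, 0] → max 7
[-1, -4, 7, 0, 12] → max 12
[-4, 7, 0, 12, 11] → max 12
[7, 0, 12, 11, -9] → max 12
[0, 12, 11, -9, -1] → max 12

11, 12, 12, 12, 12, 12, 7, 12, 12, 12, 12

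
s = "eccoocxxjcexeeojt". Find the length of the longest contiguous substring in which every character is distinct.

[e] len 1
[e, c] len 2
[c] len 1
[c, o] len 2
[o] len 1
[o, c] len 2
[o, c, x] len 3
[x] len 1
[x, j] len 2
[x, j, c] len 3
[x, j, c, e] len 4
[j, c, e, x] len 4
[x, e] len 2
[e] len 1
[e, o] len 2
[e, o, j] len 3
[e, o, j, t] len 4
Longest all-distinct length: 4.

4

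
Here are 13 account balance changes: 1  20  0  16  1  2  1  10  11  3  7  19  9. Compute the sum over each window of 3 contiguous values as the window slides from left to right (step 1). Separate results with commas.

21, 36, 17, 19, 4, 13, 22, 24, 21, 29, 35

[1, 20, 0] → sum 21
[20, 0, 16] → sum 36
[0, 16, 1] → sum 17
[16, 1, 2] → sum 19
[1, 2, 1] → sum 4
[2, 1, 10] → sum 13
[1, 10, 11] → sum 22
[10, 11, 3] → sum 24
[11, 3, 7] → sum 21
[3, 7, 19] → sum 29
[7, 19, 9] → sum 35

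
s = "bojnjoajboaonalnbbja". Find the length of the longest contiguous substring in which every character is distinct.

[b] len 1
[b, o] len 2
[b, o, j] len 3
[b, o, j, n] len 4
[n, j] len 2
[n, j, o] len 3
[n, j, o, a] len 4
[o, a, j] len 3
[o, a, j, b] len 4
[a, j, b, o] len 4
[j, b, o, a] len 4
[a, o] len 2
[a, o, n] len 3
[o, n, a] len 3
[o, n, a, l] len 4
[a, l, n] len 3
[a, l, n, b] len 4
[b] len 1
[b, j] len 2
[b, j, a] len 3
Longest all-distinct length: 4.

4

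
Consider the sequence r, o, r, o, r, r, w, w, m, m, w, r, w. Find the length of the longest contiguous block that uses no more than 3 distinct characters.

[r] 1 distinct, len 1
[r, o] 2 distinct, len 2
[r, o, r] 2 distinct, len 3
[r, o, r, o] 2 distinct, len 4
[r, o, r, o, r] 2 distinct, len 5
[r, o, r, o, r, r] 2 distinct, len 6
[r, o, r, o, r, r, w] 3 distinct, len 7
[r, o, r, o, r, r, w, w] 3 distinct, len 8
[r, r, w, w, m] 3 distinct, len 5
[r, r, w, w, m, m] 3 distinct, len 6
[r, r, w, w, m, m, w] 3 distinct, len 7
[r, r, w, w, m, m, w, r] 3 distinct, len 8
[r, r, w, w, m, m, w, r, w] 3 distinct, len 9
Longest length with ≤3 distinct: 9.

9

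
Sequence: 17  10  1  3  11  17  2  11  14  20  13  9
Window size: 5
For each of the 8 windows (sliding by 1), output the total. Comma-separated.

[17, 10, 1, 3, 11] → sum 42
[10, 1, 3, 11, 17] → sum 42
[1, 3, 11, 17, 2] → sum 34
[3, 11, 17, 2, 11] → sum 44
[11, 17, 2, 11, 14] → sum 55
[17, 2, 11, 14, 20] → sum 64
[2, 11, 14, 20, 13] → sum 60
[11, 14, 20, 13, 9] → sum 67

42, 42, 34, 44, 55, 64, 60, 67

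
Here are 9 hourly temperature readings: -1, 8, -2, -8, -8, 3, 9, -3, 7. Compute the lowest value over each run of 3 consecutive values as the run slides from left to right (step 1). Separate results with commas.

-2, -8, -8, -8, -8, -3, -3

[-1, 8, -2] → min -2
[8, -2, -8] → min -8
[-2, -8, -8] → min -8
[-8, -8, 3] → min -8
[-8, 3, 9] → min -8
[3, 9, -3] → min -3
[9, -3, 7] → min -3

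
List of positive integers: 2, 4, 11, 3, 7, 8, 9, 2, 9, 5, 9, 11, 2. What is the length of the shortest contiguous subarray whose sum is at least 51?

7

add 2: running sum 2 < 51
add 4: running sum 6 < 51
add 11: running sum 17 < 51
add 3: running sum 20 < 51
add 7: running sum 27 < 51
add 8: running sum 35 < 51
add 9: running sum 44 < 51
add 2: running sum 46 < 51
end 8: [4, 11, 3, 7, 8, 9, 2, 9] sum 53, len 8
end 9: [11, 3, 7, 8, 9, 2, 9, 5] sum 54, len 8
end 10: [3, 7, 8, 9, 2, 9, 5, 9] sum 52, len 8
end 11: [8, 9, 2, 9, 5, 9, 11] sum 53, len 7
end 12: [8, 9, 2, 9, 5, 9, 11, 2] sum 55, len 8
Shortest qualifying length: 7.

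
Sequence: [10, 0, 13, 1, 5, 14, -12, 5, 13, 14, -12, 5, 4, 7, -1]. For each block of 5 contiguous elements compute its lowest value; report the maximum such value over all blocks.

0

[10, 0, 13, 1, 5] → min 0
[0, 13, 1, 5, 14] → min 0
[13, 1, 5, 14, -12] → min -12
[1, 5, 14, -12, 5] → min -12
[5, 14, -12, 5, 13] → min -12
[14, -12, 5, 13, 14] → min -12
[-12, 5, 13, 14, -12] → min -12
[5, 13, 14, -12, 5] → min -12
[13, 14, -12, 5, 4] → min -12
[14, -12, 5, 4, 7] → min -12
[-12, 5, 4, 7, -1] → min -12
Maximum of these is 0.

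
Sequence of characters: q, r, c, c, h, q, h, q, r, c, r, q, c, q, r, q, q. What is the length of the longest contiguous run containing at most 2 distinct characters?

4

Extend right; when distinct count exceeds 2, shrink from the left:
add q: window [q] (1 distinct), len 1
add r: window [q, r] (2 distinct), len 2
add c: window [r, c] (2 distinct), len 2
add c: window [r, c, c] (2 distinct), len 3
add h: window [c, c, h] (2 distinct), len 3
add q: window [h, q] (2 distinct), len 2
add h: window [h, q, h] (2 distinct), len 3
add q: window [h, q, h, q] (2 distinct), len 4
add r: window [q, r] (2 distinct), len 2
add c: window [r, c] (2 distinct), len 2
add r: window [r, c, r] (2 distinct), len 3
add q: window [r, q] (2 distinct), len 2
add c: window [q, c] (2 distinct), len 2
add q: window [q, c, q] (2 distinct), len 3
add r: window [q, r] (2 distinct), len 2
add q: window [q, r, q] (2 distinct), len 3
add q: window [q, r, q, q] (2 distinct), len 4
Longest length with ≤2 distinct: 4.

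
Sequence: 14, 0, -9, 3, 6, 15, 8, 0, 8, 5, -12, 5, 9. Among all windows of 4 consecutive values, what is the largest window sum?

Each size-4 window and its sum:
(14, 0, -9, 3) → sum 8
(0, -9, 3, 6) → sum 0
(-9, 3, 6, 15) → sum 15
(3, 6, 15, 8) → sum 32
(6, 15, 8, 0) → sum 29
(15, 8, 0, 8) → sum 31
(8, 0, 8, 5) → sum 21
(0, 8, 5, -12) → sum 1
(8, 5, -12, 5) → sum 6
(5, -12, 5, 9) → sum 7
Largest of these is 32.

32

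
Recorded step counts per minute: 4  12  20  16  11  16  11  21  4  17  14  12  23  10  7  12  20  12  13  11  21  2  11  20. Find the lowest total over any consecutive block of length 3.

29

Each size-3 window and its sum:
(4, 12, 20) → sum 36
(12, 20, 16) → sum 48
(20, 16, 11) → sum 47
(16, 11, 16) → sum 43
(11, 16, 11) → sum 38
(16, 11, 21) → sum 48
(11, 21, 4) → sum 36
(21, 4, 17) → sum 42
(4, 17, 14) → sum 35
(17, 14, 12) → sum 43
(14, 12, 23) → sum 49
(12, 23, 10) → sum 45
(23, 10, 7) → sum 40
(10, 7, 12) → sum 29
(7, 12, 20) → sum 39
(12, 20, 12) → sum 44
(20, 12, 13) → sum 45
(12, 13, 11) → sum 36
(13, 11, 21) → sum 45
(11, 21, 2) → sum 34
(21, 2, 11) → sum 34
(2, 11, 20) → sum 33
Lowest of these is 29.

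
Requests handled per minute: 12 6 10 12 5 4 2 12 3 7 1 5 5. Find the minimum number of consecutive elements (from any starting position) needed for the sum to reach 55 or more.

8

add 12: running sum 12 < 55
add 6: running sum 18 < 55
add 10: running sum 28 < 55
add 12: running sum 40 < 55
add 5: running sum 45 < 55
add 4: running sum 49 < 55
add 2: running sum 51 < 55
end 7: [12, 6, 10, 12, 5, 4, 2, 12] sum 63, len 8
end 8: [12, 6, 10, 12, 5, 4, 2, 12, 3] sum 66, len 9
end 9: [10, 12, 5, 4, 2, 12, 3, 7] sum 55, len 8
end 10: [10, 12, 5, 4, 2, 12, 3, 7, 1] sum 56, len 9
end 11: [10, 12, 5, 4, 2, 12, 3, 7, 1, 5] sum 61, len 10
end 12: [12, 5, 4, 2, 12, 3, 7, 1, 5, 5] sum 56, len 10
Shortest qualifying length: 8.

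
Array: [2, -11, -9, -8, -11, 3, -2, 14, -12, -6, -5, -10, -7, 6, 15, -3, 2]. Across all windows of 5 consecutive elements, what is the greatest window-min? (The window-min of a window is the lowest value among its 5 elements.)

-7

2 -11 -9 -8 -11 → min -11
-11 -9 -8 -11 3 → min -11
-9 -8 -11 3 -2 → min -11
-8 -11 3 -2 14 → min -11
-11 3 -2 14 -12 → min -12
3 -2 14 -12 -6 → min -12
-2 14 -12 -6 -5 → min -12
14 -12 -6 -5 -10 → min -12
-12 -6 -5 -10 -7 → min -12
-6 -5 -10 -7 6 → min -10
-5 -10 -7 6 15 → min -10
-10 -7 6 15 -3 → min -10
-7 6 15 -3 2 → min -7
Greatest of these is -7.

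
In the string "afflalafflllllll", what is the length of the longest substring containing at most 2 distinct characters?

Extend right; when distinct count exceeds 2, shrink from the left:
add a: window [a] (1 distinct), len 1
add f: window [a, f] (2 distinct), len 2
add f: window [a, f, f] (2 distinct), len 3
add l: window [f, f, l] (2 distinct), len 3
add a: window [l, a] (2 distinct), len 2
add l: window [l, a, l] (2 distinct), len 3
add a: window [l, a, l, a] (2 distinct), len 4
add f: window [a, f] (2 distinct), len 2
add f: window [a, f, f] (2 distinct), len 3
add l: window [f, f, l] (2 distinct), len 3
add l: window [f, f, l, l] (2 distinct), len 4
add l: window [f, f, l, l, l] (2 distinct), len 5
add l: window [f, f, l, l, l, l] (2 distinct), len 6
add l: window [f, f, l, l, l, l, l] (2 distinct), len 7
add l: window [f, f, l, l, l, l, l, l] (2 distinct), len 8
add l: window [f, f, l, l, l, l, l, l, l] (2 distinct), len 9
Longest length with ≤2 distinct: 9.

9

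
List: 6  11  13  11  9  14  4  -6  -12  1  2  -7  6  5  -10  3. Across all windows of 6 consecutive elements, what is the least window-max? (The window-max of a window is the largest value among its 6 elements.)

Window maxs for each of the 11 positions:
[6, 11, 13, 11, 9, 14] → max 14
[11, 13, 11, 9, 14, 4] → max 14
[13, 11, 9, 14, 4, -6] → max 14
[11, 9, 14, 4, -6, -12] → max 14
[9, 14, 4, -6, -12, 1] → max 14
[14, 4, -6, -12, 1, 2] → max 14
[4, -6, -12, 1, 2, -7] → max 4
[-6, -12, 1, 2, -7, 6] → max 6
[-12, 1, 2, -7, 6, 5] → max 6
[1, 2, -7, 6, 5, -10] → max 6
[2, -7, 6, 5, -10, 3] → max 6
Least of these is 4.

4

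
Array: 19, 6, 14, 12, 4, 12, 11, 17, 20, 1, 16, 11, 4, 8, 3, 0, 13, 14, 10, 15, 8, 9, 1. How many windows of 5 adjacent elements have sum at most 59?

14

[19, 6, 14, 12, 4] → sum 55  ≤ 59 ✓
[6, 14, 12, 4, 12] → sum 48  ≤ 59 ✓
[14, 12, 4, 12, 11] → sum 53  ≤ 59 ✓
[12, 4, 12, 11, 17] → sum 56  ≤ 59 ✓
[4, 12, 11, 17, 20] → sum 64
[12, 11, 17, 20, 1] → sum 61
[11, 17, 20, 1, 16] → sum 65
[17, 20, 1, 16, 11] → sum 65
[20, 1, 16, 11, 4] → sum 52  ≤ 59 ✓
[1, 16, 11, 4, 8] → sum 40  ≤ 59 ✓
[16, 11, 4, 8, 3] → sum 42  ≤ 59 ✓
[11, 4, 8, 3, 0] → sum 26  ≤ 59 ✓
[4, 8, 3, 0, 13] → sum 28  ≤ 59 ✓
[8, 3, 0, 13, 14] → sum 38  ≤ 59 ✓
[3, 0, 13, 14, 10] → sum 40  ≤ 59 ✓
[0, 13, 14, 10, 15] → sum 52  ≤ 59 ✓
[13, 14, 10, 15, 8] → sum 60
[14, 10, 15, 8, 9] → sum 56  ≤ 59 ✓
[10, 15, 8, 9, 1] → sum 43  ≤ 59 ✓
14 windows satisfy the condition.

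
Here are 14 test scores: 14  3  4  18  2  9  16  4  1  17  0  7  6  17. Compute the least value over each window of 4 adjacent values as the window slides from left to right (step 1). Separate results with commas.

Sliding a size-4 window across the 14 values:
[14, 3, 4, 18] → min 3
[3, 4, 18, 2] → min 2
[4, 18, 2, 9] → min 2
[18, 2, 9, 16] → min 2
[2, 9, 16, 4] → min 2
[9, 16, 4, 1] → min 1
[16, 4, 1, 17] → min 1
[4, 1, 17, 0] → min 0
[1, 17, 0, 7] → min 0
[17, 0, 7, 6] → min 0
[0, 7, 6, 17] → min 0

3, 2, 2, 2, 2, 1, 1, 0, 0, 0, 0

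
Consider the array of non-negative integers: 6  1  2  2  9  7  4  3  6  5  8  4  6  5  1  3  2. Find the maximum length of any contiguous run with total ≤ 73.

16

Extend to the right; shrink from the left whenever the sum exceeds 73:
→ 6: sum 6, len 1
→ 1: sum 7, len 2
→ 2: sum 9, len 3
→ 2: sum 11, len 4
→ 9: sum 20, len 5
→ 7: sum 27, len 6
→ 4: sum 31, len 7
→ 3: sum 34, len 8
→ 6: sum 40, len 9
→ 5: sum 45, len 10
→ 8: sum 53, len 11
→ 4: sum 57, len 12
→ 6: sum 63, len 13
→ 5: sum 68, len 14
→ 1: sum 69, len 15
→ 3: sum 72, len 16
→ 2 (dropped 6): sum 68, len 16
Longest length seen: 16.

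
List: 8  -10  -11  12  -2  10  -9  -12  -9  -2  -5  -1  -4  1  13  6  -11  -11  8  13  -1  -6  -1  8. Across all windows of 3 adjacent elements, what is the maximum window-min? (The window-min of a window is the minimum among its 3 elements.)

(8, -10, -11) → min -11
(-10, -11, 12) → min -11
(-11, 12, -2) → min -11
(12, -2, 10) → min -2
(-2, 10, -9) → min -9
(10, -9, -12) → min -12
(-9, -12, -9) → min -12
(-12, -9, -2) → min -12
(-9, -2, -5) → min -9
(-2, -5, -1) → min -5
(-5, -1, -4) → min -5
(-1, -4, 1) → min -4
(-4, 1, 13) → min -4
(1, 13, 6) → min 1
(13, 6, -11) → min -11
(6, -11, -11) → min -11
(-11, -11, 8) → min -11
(-11, 8, 13) → min -11
(8, 13, -1) → min -1
(13, -1, -6) → min -6
(-1, -6, -1) → min -6
(-6, -1, 8) → min -6
Maximum of these is 1.

1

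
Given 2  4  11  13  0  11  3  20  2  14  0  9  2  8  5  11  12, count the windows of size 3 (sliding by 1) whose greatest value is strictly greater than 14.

[2, 4, 11] → max 11
[4, 11, 13] → max 13
[11, 13, 0] → max 13
[13, 0, 11] → max 13
[0, 11, 3] → max 11
[11, 3, 20] → max 20  > 14 ✓
[3, 20, 2] → max 20  > 14 ✓
[20, 2, 14] → max 20  > 14 ✓
[2, 14, 0] → max 14
[14, 0, 9] → max 14
[0, 9, 2] → max 9
[9, 2, 8] → max 9
[2, 8, 5] → max 8
[8, 5, 11] → max 11
[5, 11, 12] → max 12
3 windows satisfy the condition.

3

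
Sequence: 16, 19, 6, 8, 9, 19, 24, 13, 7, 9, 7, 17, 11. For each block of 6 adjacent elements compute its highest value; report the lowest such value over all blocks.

17

[16, 19, 6, 8, 9, 19] → max 19
[19, 6, 8, 9, 19, 24] → max 24
[6, 8, 9, 19, 24, 13] → max 24
[8, 9, 19, 24, 13, 7] → max 24
[9, 19, 24, 13, 7, 9] → max 24
[19, 24, 13, 7, 9, 7] → max 24
[24, 13, 7, 9, 7, 17] → max 24
[13, 7, 9, 7, 17, 11] → max 17
Lowest of these is 17.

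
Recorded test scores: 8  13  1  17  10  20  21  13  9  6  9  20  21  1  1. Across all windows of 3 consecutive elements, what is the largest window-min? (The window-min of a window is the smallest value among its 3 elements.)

8 13 1 → min 1
13 1 17 → min 1
1 17 10 → min 1
17 10 20 → min 10
10 20 21 → min 10
20 21 13 → min 13
21 13 9 → min 9
13 9 6 → min 6
9 6 9 → min 6
6 9 20 → min 6
9 20 21 → min 9
20 21 1 → min 1
21 1 1 → min 1
Largest of these is 13.

13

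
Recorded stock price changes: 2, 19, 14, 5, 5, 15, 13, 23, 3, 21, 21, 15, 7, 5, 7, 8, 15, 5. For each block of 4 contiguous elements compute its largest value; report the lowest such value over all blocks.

8

Window maxs for each of the 15 positions:
2 19 14 5 → max 19
19 14 5 5 → max 19
14 5 5 15 → max 15
5 5 15 13 → max 15
5 15 13 23 → max 23
15 13 23 3 → max 23
13 23 3 21 → max 23
23 3 21 21 → max 23
3 21 21 15 → max 21
21 21 15 7 → max 21
21 15 7 5 → max 21
15 7 5 7 → max 15
7 5 7 8 → max 8
5 7 8 15 → max 15
7 8 15 5 → max 15
Lowest of these is 8.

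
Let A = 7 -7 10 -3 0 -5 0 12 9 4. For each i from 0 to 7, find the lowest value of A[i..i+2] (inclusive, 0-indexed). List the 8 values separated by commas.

-7, -7, -3, -5, -5, -5, 0, 4

7 -7 10 → min -7
-7 10 -3 → min -7
10 -3 0 → min -3
-3 0 -5 → min -5
0 -5 0 → min -5
-5 0 12 → min -5
0 12 9 → min 0
12 9 4 → min 4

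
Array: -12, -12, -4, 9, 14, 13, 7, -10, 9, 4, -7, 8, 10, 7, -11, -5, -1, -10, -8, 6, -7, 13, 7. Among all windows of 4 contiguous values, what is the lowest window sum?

-27

-12 -12 -4 9 → sum -19
-12 -4 9 14 → sum 7
-4 9 14 13 → sum 32
9 14 13 7 → sum 43
14 13 7 -10 → sum 24
13 7 -10 9 → sum 19
7 -10 9 4 → sum 10
-10 9 4 -7 → sum -4
9 4 -7 8 → sum 14
4 -7 8 10 → sum 15
-7 8 10 7 → sum 18
8 10 7 -11 → sum 14
10 7 -11 -5 → sum 1
7 -11 -5 -1 → sum -10
-11 -5 -1 -10 → sum -27
-5 -1 -10 -8 → sum -24
-1 -10 -8 6 → sum -13
-10 -8 6 -7 → sum -19
-8 6 -7 13 → sum 4
6 -7 13 7 → sum 19
Lowest of these is -27.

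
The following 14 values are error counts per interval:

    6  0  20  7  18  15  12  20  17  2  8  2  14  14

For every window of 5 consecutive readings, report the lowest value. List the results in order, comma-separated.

Sliding a size-5 window across the 14 values:
(6, 0, 20, 7, 18) → min 0
(0, 20, 7, 18, 15) → min 0
(20, 7, 18, 15, 12) → min 7
(7, 18, 15, 12, 20) → min 7
(18, 15, 12, 20, 17) → min 12
(15, 12, 20, 17, 2) → min 2
(12, 20, 17, 2, 8) → min 2
(20, 17, 2, 8, 2) → min 2
(17, 2, 8, 2, 14) → min 2
(2, 8, 2, 14, 14) → min 2

0, 0, 7, 7, 12, 2, 2, 2, 2, 2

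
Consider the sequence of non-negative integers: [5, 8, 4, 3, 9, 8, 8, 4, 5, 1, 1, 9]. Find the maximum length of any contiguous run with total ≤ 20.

→ 5: sum 5, len 1
→ 8: sum 13, len 2
→ 4: sum 17, len 3
→ 3: sum 20, len 4
→ 9 (dropped 5, 8): sum 16, len 3
→ 8 (dropped 4): sum 20, len 3
→ 8 (dropped 3, 9): sum 16, len 2
→ 4: sum 20, len 3
→ 5 (dropped 8): sum 17, len 3
→ 1: sum 18, len 4
→ 1: sum 19, len 5
→ 9 (dropped 8): sum 20, len 5
Longest length seen: 5.

5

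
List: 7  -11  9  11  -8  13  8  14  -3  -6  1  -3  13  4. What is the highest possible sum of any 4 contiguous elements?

7 -11 9 11 → sum 16
-11 9 11 -8 → sum 1
9 11 -8 13 → sum 25
11 -8 13 8 → sum 24
-8 13 8 14 → sum 27
13 8 14 -3 → sum 32
8 14 -3 -6 → sum 13
14 -3 -6 1 → sum 6
-3 -6 1 -3 → sum -11
-6 1 -3 13 → sum 5
1 -3 13 4 → sum 15
Highest of these is 32.

32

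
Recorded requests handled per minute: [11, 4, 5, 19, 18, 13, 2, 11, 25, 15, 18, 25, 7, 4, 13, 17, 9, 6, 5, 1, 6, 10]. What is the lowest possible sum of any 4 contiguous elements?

11 4 5 19 → sum 39
4 5 19 18 → sum 46
5 19 18 13 → sum 55
19 18 13 2 → sum 52
18 13 2 11 → sum 44
13 2 11 25 → sum 51
2 11 25 15 → sum 53
11 25 15 18 → sum 69
25 15 18 25 → sum 83
15 18 25 7 → sum 65
18 25 7 4 → sum 54
25 7 4 13 → sum 49
7 4 13 17 → sum 41
4 13 17 9 → sum 43
13 17 9 6 → sum 45
17 9 6 5 → sum 37
9 6 5 1 → sum 21
6 5 1 6 → sum 18
5 1 6 10 → sum 22
Lowest of these is 18.

18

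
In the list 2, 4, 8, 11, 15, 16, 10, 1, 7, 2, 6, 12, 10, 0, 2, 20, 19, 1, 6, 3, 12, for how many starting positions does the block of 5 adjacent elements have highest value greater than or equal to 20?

5

2 4 8 11 15 → max 15
4 8 11 15 16 → max 16
8 11 15 16 10 → max 16
11 15 16 10 1 → max 16
15 16 10 1 7 → max 16
16 10 1 7 2 → max 16
10 1 7 2 6 → max 10
1 7 2 6 12 → max 12
7 2 6 12 10 → max 12
2 6 12 10 0 → max 12
6 12 10 0 2 → max 12
12 10 0 2 20 → max 20  ≥ 20 ✓
10 0 2 20 19 → max 20  ≥ 20 ✓
0 2 20 19 1 → max 20  ≥ 20 ✓
2 20 19 1 6 → max 20  ≥ 20 ✓
20 19 1 6 3 → max 20  ≥ 20 ✓
19 1 6 3 12 → max 19
5 windows satisfy the condition.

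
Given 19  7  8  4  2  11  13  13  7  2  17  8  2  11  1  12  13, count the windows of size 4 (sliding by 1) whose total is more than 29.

9

19 7 8 4 → sum 38  > 29 ✓
7 8 4 2 → sum 21
8 4 2 11 → sum 25
4 2 11 13 → sum 30  > 29 ✓
2 11 13 13 → sum 39  > 29 ✓
11 13 13 7 → sum 44  > 29 ✓
13 13 7 2 → sum 35  > 29 ✓
13 7 2 17 → sum 39  > 29 ✓
7 2 17 8 → sum 34  > 29 ✓
2 17 8 2 → sum 29
17 8 2 11 → sum 38  > 29 ✓
8 2 11 1 → sum 22
2 11 1 12 → sum 26
11 1 12 13 → sum 37  > 29 ✓
9 windows satisfy the condition.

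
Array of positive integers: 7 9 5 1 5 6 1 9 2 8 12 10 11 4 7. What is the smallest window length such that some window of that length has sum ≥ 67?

10

add 7: running sum 7 < 67
add 9: running sum 16 < 67
add 5: running sum 21 < 67
add 1: running sum 22 < 67
add 5: running sum 27 < 67
add 6: running sum 33 < 67
add 1: running sum 34 < 67
add 9: running sum 43 < 67
add 2: running sum 45 < 67
add 8: running sum 53 < 67
add 12: running sum 65 < 67
add 10: shortest ending here [9, 5, 1, 5, 6, 1, 9, 2, 8, 12, 10] sum 68, len 11
add 11: shortest ending here [5, 1, 5, 6, 1, 9, 2, 8, 12, 10, 11] sum 70, len 11
add 4: shortest ending here [5, 6, 1, 9, 2, 8, 12, 10, 11, 4] sum 68, len 10
add 7: shortest ending here [6, 1, 9, 2, 8, 12, 10, 11, 4, 7] sum 70, len 10
Shortest qualifying length: 10.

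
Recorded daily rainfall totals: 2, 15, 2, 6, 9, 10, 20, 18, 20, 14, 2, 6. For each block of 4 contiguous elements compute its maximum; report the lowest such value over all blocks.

10

Window maxs for each of the 9 positions:
(2, 15, 2, 6) → max 15
(15, 2, 6, 9) → max 15
(2, 6, 9, 10) → max 10
(6, 9, 10, 20) → max 20
(9, 10, 20, 18) → max 20
(10, 20, 18, 20) → max 20
(20, 18, 20, 14) → max 20
(18, 20, 14, 2) → max 20
(20, 14, 2, 6) → max 20
Lowest of these is 10.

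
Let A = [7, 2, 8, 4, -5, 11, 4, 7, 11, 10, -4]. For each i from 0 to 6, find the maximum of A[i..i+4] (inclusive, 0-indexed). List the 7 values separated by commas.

8, 11, 11, 11, 11, 11, 11

7 2 8 4 -5 → max 8
2 8 4 -5 11 → max 11
8 4 -5 11 4 → max 11
4 -5 11 4 7 → max 11
-5 11 4 7 11 → max 11
11 4 7 11 10 → max 11
4 7 11 10 -4 → max 11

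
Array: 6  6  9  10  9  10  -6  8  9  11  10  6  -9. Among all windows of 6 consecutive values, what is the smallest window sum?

35

6 6 9 10 9 10 → sum 50
6 9 10 9 10 -6 → sum 38
9 10 9 10 -6 8 → sum 40
10 9 10 -6 8 9 → sum 40
9 10 -6 8 9 11 → sum 41
10 -6 8 9 11 10 → sum 42
-6 8 9 11 10 6 → sum 38
8 9 11 10 6 -9 → sum 35
Smallest of these is 35.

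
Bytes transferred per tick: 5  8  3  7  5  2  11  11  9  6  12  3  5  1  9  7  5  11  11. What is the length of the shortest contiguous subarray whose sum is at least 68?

Extend right; whenever the sum reaches 68, record the length and shrink from the left:
add 5: running sum 5 < 68
add 8: running sum 13 < 68
add 3: running sum 16 < 68
add 7: running sum 23 < 68
add 5: running sum 28 < 68
add 2: running sum 30 < 68
add 11: running sum 41 < 68
add 11: running sum 52 < 68
add 9: running sum 61 < 68
add 6: running sum 67 < 68
add 12: shortest ending here [8, 3, 7, 5, 2, 11, 11, 9, 6, 12] sum 74, len 10
add 3: shortest ending here [3, 7, 5, 2, 11, 11, 9, 6, 12, 3] sum 69, len 10
add 5: shortest ending here [7, 5, 2, 11, 11, 9, 6, 12, 3, 5] sum 71, len 10
add 1: shortest ending here [7, 5, 2, 11, 11, 9, 6, 12, 3, 5, 1] sum 72, len 11
add 9: shortest ending here [2, 11, 11, 9, 6, 12, 3, 5, 1, 9] sum 69, len 10
add 7: shortest ending here [11, 11, 9, 6, 12, 3, 5, 1, 9, 7] sum 74, len 10
add 5: shortest ending here [11, 9, 6, 12, 3, 5, 1, 9, 7, 5] sum 68, len 10
add 11: shortest ending here [9, 6, 12, 3, 5, 1, 9, 7, 5, 11] sum 68, len 10
add 11: shortest ending here [6, 12, 3, 5, 1, 9, 7, 5, 11, 11] sum 70, len 10
Shortest qualifying length: 10.

10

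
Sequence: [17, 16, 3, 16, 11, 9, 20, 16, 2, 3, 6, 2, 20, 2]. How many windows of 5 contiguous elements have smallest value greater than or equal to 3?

4

[17, 16, 3, 16, 11] → min 3  ≥ 3 ✓
[16, 3, 16, 11, 9] → min 3  ≥ 3 ✓
[3, 16, 11, 9, 20] → min 3  ≥ 3 ✓
[16, 11, 9, 20, 16] → min 9  ≥ 3 ✓
[11, 9, 20, 16, 2] → min 2
[9, 20, 16, 2, 3] → min 2
[20, 16, 2, 3, 6] → min 2
[16, 2, 3, 6, 2] → min 2
[2, 3, 6, 2, 20] → min 2
[3, 6, 2, 20, 2] → min 2
4 windows satisfy the condition.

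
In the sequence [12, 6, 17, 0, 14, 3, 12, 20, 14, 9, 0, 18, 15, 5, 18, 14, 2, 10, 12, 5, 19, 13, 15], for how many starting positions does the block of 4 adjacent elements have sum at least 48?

7

[12, 6, 17, 0] → sum 35
[6, 17, 0, 14] → sum 37
[17, 0, 14, 3] → sum 34
[0, 14, 3, 12] → sum 29
[14, 3, 12, 20] → sum 49  ≥ 48 ✓
[3, 12, 20, 14] → sum 49  ≥ 48 ✓
[12, 20, 14, 9] → sum 55  ≥ 48 ✓
[20, 14, 9, 0] → sum 43
[14, 9, 0, 18] → sum 41
[9, 0, 18, 15] → sum 42
[0, 18, 15, 5] → sum 38
[18, 15, 5, 18] → sum 56  ≥ 48 ✓
[15, 5, 18, 14] → sum 52  ≥ 48 ✓
[5, 18, 14, 2] → sum 39
[18, 14, 2, 10] → sum 44
[14, 2, 10, 12] → sum 38
[2, 10, 12, 5] → sum 29
[10, 12, 5, 19] → sum 46
[12, 5, 19, 13] → sum 49  ≥ 48 ✓
[5, 19, 13, 15] → sum 52  ≥ 48 ✓
7 windows satisfy the condition.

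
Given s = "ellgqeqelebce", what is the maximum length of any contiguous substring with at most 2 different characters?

4

Extend right; when distinct count exceeds 2, shrink from the left:
add e: window [e] (1 distinct), len 1
add l: window [e, l] (2 distinct), len 2
add l: window [e, l, l] (2 distinct), len 3
add g: window [l, l, g] (2 distinct), len 3
add q: window [g, q] (2 distinct), len 2
add e: window [q, e] (2 distinct), len 2
add q: window [q, e, q] (2 distinct), len 3
add e: window [q, e, q, e] (2 distinct), len 4
add l: window [e, l] (2 distinct), len 2
add e: window [e, l, e] (2 distinct), len 3
add b: window [e, b] (2 distinct), len 2
add c: window [b, c] (2 distinct), len 2
add e: window [c, e] (2 distinct), len 2
Longest length with ≤2 distinct: 4.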